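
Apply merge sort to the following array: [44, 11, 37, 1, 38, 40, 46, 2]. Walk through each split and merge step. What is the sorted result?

Merge sort trace:

Split: [44, 11, 37, 1, 38, 40, 46, 2] -> [44, 11, 37, 1] and [38, 40, 46, 2]
  Split: [44, 11, 37, 1] -> [44, 11] and [37, 1]
    Split: [44, 11] -> [44] and [11]
    Merge: [44] + [11] -> [11, 44]
    Split: [37, 1] -> [37] and [1]
    Merge: [37] + [1] -> [1, 37]
  Merge: [11, 44] + [1, 37] -> [1, 11, 37, 44]
  Split: [38, 40, 46, 2] -> [38, 40] and [46, 2]
    Split: [38, 40] -> [38] and [40]
    Merge: [38] + [40] -> [38, 40]
    Split: [46, 2] -> [46] and [2]
    Merge: [46] + [2] -> [2, 46]
  Merge: [38, 40] + [2, 46] -> [2, 38, 40, 46]
Merge: [1, 11, 37, 44] + [2, 38, 40, 46] -> [1, 2, 11, 37, 38, 40, 44, 46]

Final sorted array: [1, 2, 11, 37, 38, 40, 44, 46]

The merge sort proceeds by recursively splitting the array and merging sorted halves.
After all merges, the sorted array is [1, 2, 11, 37, 38, 40, 44, 46].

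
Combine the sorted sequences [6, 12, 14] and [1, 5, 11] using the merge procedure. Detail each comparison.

Merging process:

Compare 6 vs 1: take 1 from right. Merged: [1]
Compare 6 vs 5: take 5 from right. Merged: [1, 5]
Compare 6 vs 11: take 6 from left. Merged: [1, 5, 6]
Compare 12 vs 11: take 11 from right. Merged: [1, 5, 6, 11]
Append remaining from left: [12, 14]. Merged: [1, 5, 6, 11, 12, 14]

Final merged array: [1, 5, 6, 11, 12, 14]
Total comparisons: 4

The merged array is [1, 5, 6, 11, 12, 14], requiring 4 comparisons. The merge step runs in O(n) time where n is the total number of elements.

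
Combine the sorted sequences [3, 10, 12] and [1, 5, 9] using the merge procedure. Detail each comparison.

Merging process:

Compare 3 vs 1: take 1 from right. Merged: [1]
Compare 3 vs 5: take 3 from left. Merged: [1, 3]
Compare 10 vs 5: take 5 from right. Merged: [1, 3, 5]
Compare 10 vs 9: take 9 from right. Merged: [1, 3, 5, 9]
Append remaining from left: [10, 12]. Merged: [1, 3, 5, 9, 10, 12]

Final merged array: [1, 3, 5, 9, 10, 12]
Total comparisons: 4

The merged array is [1, 3, 5, 9, 10, 12], requiring 4 comparisons. The merge step runs in O(n) time where n is the total number of elements.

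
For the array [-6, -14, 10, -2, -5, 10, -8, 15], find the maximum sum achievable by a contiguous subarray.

Using Kadane's algorithm on [-6, -14, 10, -2, -5, 10, -8, 15]:

Scanning through the array:
Position 1 (value -14): max_ending_here = -14, max_so_far = -6
Position 2 (value 10): max_ending_here = 10, max_so_far = 10
Position 3 (value -2): max_ending_here = 8, max_so_far = 10
Position 4 (value -5): max_ending_here = 3, max_so_far = 10
Position 5 (value 10): max_ending_here = 13, max_so_far = 13
Position 6 (value -8): max_ending_here = 5, max_so_far = 13
Position 7 (value 15): max_ending_here = 20, max_so_far = 20

Maximum subarray: [10, -2, -5, 10, -8, 15]
Maximum sum: 20

The maximum subarray is [10, -2, -5, 10, -8, 15] with sum 20. This subarray runs from index 2 to index 7.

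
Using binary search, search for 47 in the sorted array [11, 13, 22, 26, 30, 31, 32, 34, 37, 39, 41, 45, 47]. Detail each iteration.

Binary search for 47 in [11, 13, 22, 26, 30, 31, 32, 34, 37, 39, 41, 45, 47]:

lo=0, hi=12, mid=6, arr[mid]=32 -> 32 < 47, search right half
lo=7, hi=12, mid=9, arr[mid]=39 -> 39 < 47, search right half
lo=10, hi=12, mid=11, arr[mid]=45 -> 45 < 47, search right half
lo=12, hi=12, mid=12, arr[mid]=47 -> Found target at index 12!

Binary search finds 47 at index 12 after 4 comparisons. The search repeatedly halves the search space by comparing with the middle element.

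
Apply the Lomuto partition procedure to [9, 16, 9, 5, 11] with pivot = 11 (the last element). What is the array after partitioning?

Lomuto partition with pivot = 11:

Initial array: [9, 16, 9, 5, 11]

arr[0]=9 <= 11: swap with position 0, array becomes [9, 16, 9, 5, 11]
arr[1]=16 > 11: no swap
arr[2]=9 <= 11: swap with position 1, array becomes [9, 9, 16, 5, 11]
arr[3]=5 <= 11: swap with position 2, array becomes [9, 9, 5, 16, 11]

Place pivot at position 3: [9, 9, 5, 11, 16]
Pivot position: 3

After partitioning with pivot 11, the array becomes [9, 9, 5, 11, 16]. The pivot is placed at index 3. All elements to the left of the pivot are <= 11, and all elements to the right are > 11.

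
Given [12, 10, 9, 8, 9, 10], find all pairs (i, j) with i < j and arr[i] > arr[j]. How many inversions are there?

Finding inversions in [12, 10, 9, 8, 9, 10]:

(0, 1): arr[0]=12 > arr[1]=10
(0, 2): arr[0]=12 > arr[2]=9
(0, 3): arr[0]=12 > arr[3]=8
(0, 4): arr[0]=12 > arr[4]=9
(0, 5): arr[0]=12 > arr[5]=10
(1, 2): arr[1]=10 > arr[2]=9
(1, 3): arr[1]=10 > arr[3]=8
(1, 4): arr[1]=10 > arr[4]=9
(2, 3): arr[2]=9 > arr[3]=8

Total inversions: 9

The array has 9 inversion(s): (0,1), (0,2), (0,3), (0,4), (0,5), (1,2), (1,3), (1,4), (2,3). Each pair (i,j) satisfies i < j and arr[i] > arr[j].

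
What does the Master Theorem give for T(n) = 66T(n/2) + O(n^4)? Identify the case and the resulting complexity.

Master Theorem for T(n) = 66T(n/2) + O(n^4):

a = 66, b = 2, c = 4
log_b(a) = log_2(66) = 6.0444

Case 1: c = 4 < log_2(66) = 6.0444
T(n) = O(n^(log_2 66))

For T(n) = 66T(n/2) + O(n^4): log_2(66) = 6.0444. This is Case 1 of the Master Theorem (c < log_b(a), work dominated by leaves), giving O(n^(log_2 66)).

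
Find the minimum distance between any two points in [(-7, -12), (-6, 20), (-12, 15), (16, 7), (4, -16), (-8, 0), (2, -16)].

Computing all pairwise distances among 7 points:

d((-7, -12), (-6, 20)) = 32.0156
d((-7, -12), (-12, 15)) = 27.4591
d((-7, -12), (16, 7)) = 29.8329
d((-7, -12), (4, -16)) = 11.7047
d((-7, -12), (-8, 0)) = 12.0416
d((-7, -12), (2, -16)) = 9.8489
d((-6, 20), (-12, 15)) = 7.8102
d((-6, 20), (16, 7)) = 25.5539
d((-6, 20), (4, -16)) = 37.3631
d((-6, 20), (-8, 0)) = 20.0998
d((-6, 20), (2, -16)) = 36.8782
d((-12, 15), (16, 7)) = 29.1204
d((-12, 15), (4, -16)) = 34.8855
d((-12, 15), (-8, 0)) = 15.5242
d((-12, 15), (2, -16)) = 34.0147
d((16, 7), (4, -16)) = 25.9422
d((16, 7), (-8, 0)) = 25.0
d((16, 7), (2, -16)) = 26.9258
d((4, -16), (-8, 0)) = 20.0
d((4, -16), (2, -16)) = 2.0 <-- minimum
d((-8, 0), (2, -16)) = 18.868

Closest pair: (4, -16) and (2, -16) with distance 2.0

The closest pair is (4, -16) and (2, -16) with Euclidean distance 2.0. For 7 points, brute-force pairwise comparison is shown above. For large n, the divide-and-conquer algorithm (sort by x, recurse on halves, check the dividing strip) achieves O(n log n).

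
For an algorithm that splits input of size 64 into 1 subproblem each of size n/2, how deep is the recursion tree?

For divide and conquer with division factor 2:

Problem sizes at each level:
Level 0: 64
Level 1: 32
Level 2: 16
Level 3: 8
Level 4: 4
Level 5: 2
Level 6: 1

The root is level 0 and the size-1 base case is level 6 (the tree spans levels 0 through 6, i.e. 7 levels counting the root), so the depth is the number of divisions: log_2(64) = 6

The recursion tree depth is log_2(64) = 6. At each level, the problem size is divided by 2, so it takes 6 divisions to reduce to a base case of size 1. The algorithm makes 1 recursive call at each level.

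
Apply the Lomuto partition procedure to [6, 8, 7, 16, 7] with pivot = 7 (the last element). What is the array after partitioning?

Lomuto partition with pivot = 7:

Initial array: [6, 8, 7, 16, 7]

arr[0]=6 <= 7: swap with position 0, array becomes [6, 8, 7, 16, 7]
arr[1]=8 > 7: no swap
arr[2]=7 <= 7: swap with position 1, array becomes [6, 7, 8, 16, 7]
arr[3]=16 > 7: no swap

Place pivot at position 2: [6, 7, 7, 16, 8]
Pivot position: 2

After partitioning with pivot 7, the array becomes [6, 7, 7, 16, 8]. The pivot is placed at index 2. All elements to the left of the pivot are <= 7, and all elements to the right are > 7.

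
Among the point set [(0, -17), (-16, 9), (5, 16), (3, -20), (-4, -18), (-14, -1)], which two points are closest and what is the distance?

Computing all pairwise distances among 6 points:

d((0, -17), (-16, 9)) = 30.5287
d((0, -17), (5, 16)) = 33.3766
d((0, -17), (3, -20)) = 4.2426
d((0, -17), (-4, -18)) = 4.1231 <-- minimum
d((0, -17), (-14, -1)) = 21.2603
d((-16, 9), (5, 16)) = 22.1359
d((-16, 9), (3, -20)) = 34.6699
d((-16, 9), (-4, -18)) = 29.5466
d((-16, 9), (-14, -1)) = 10.198
d((5, 16), (3, -20)) = 36.0555
d((5, 16), (-4, -18)) = 35.171
d((5, 16), (-14, -1)) = 25.4951
d((3, -20), (-4, -18)) = 7.2801
d((3, -20), (-14, -1)) = 25.4951
d((-4, -18), (-14, -1)) = 19.7231

Closest pair: (0, -17) and (-4, -18) with distance 4.1231

The closest pair is (0, -17) and (-4, -18) with Euclidean distance 4.1231. For 6 points, brute-force pairwise comparison is shown above. For large n, the divide-and-conquer algorithm (sort by x, recurse on halves, check the dividing strip) achieves O(n log n).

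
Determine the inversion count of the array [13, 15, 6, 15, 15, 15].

Finding inversions in [13, 15, 6, 15, 15, 15]:

(0, 2): arr[0]=13 > arr[2]=6
(1, 2): arr[1]=15 > arr[2]=6

Total inversions: 2

The array has 2 inversion(s): (0,2), (1,2). Each pair (i,j) satisfies i < j and arr[i] > arr[j].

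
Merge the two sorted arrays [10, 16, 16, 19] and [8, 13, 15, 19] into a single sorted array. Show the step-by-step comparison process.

Merging process:

Compare 10 vs 8: take 8 from right. Merged: [8]
Compare 10 vs 13: take 10 from left. Merged: [8, 10]
Compare 16 vs 13: take 13 from right. Merged: [8, 10, 13]
Compare 16 vs 15: take 15 from right. Merged: [8, 10, 13, 15]
Compare 16 vs 19: take 16 from left. Merged: [8, 10, 13, 15, 16]
Compare 16 vs 19: take 16 from left. Merged: [8, 10, 13, 15, 16, 16]
Compare 19 vs 19: take 19 from left. Merged: [8, 10, 13, 15, 16, 16, 19]
Append remaining from right: [19]. Merged: [8, 10, 13, 15, 16, 16, 19, 19]

Final merged array: [8, 10, 13, 15, 16, 16, 19, 19]
Total comparisons: 7

The merged array is [8, 10, 13, 15, 16, 16, 19, 19], requiring 7 comparisons. The merge step runs in O(n) time where n is the total number of elements.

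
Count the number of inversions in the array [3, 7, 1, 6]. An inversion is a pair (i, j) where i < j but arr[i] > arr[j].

Finding inversions in [3, 7, 1, 6]:

(0, 2): arr[0]=3 > arr[2]=1
(1, 2): arr[1]=7 > arr[2]=1
(1, 3): arr[1]=7 > arr[3]=6

Total inversions: 3

The array has 3 inversion(s): (0,2), (1,2), (1,3). Each pair (i,j) satisfies i < j and arr[i] > arr[j].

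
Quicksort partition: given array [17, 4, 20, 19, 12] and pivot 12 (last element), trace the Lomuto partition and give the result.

Lomuto partition with pivot = 12:

Initial array: [17, 4, 20, 19, 12]

arr[0]=17 > 12: no swap
arr[1]=4 <= 12: swap with position 0, array becomes [4, 17, 20, 19, 12]
arr[2]=20 > 12: no swap
arr[3]=19 > 12: no swap

Place pivot at position 1: [4, 12, 20, 19, 17]
Pivot position: 1

After partitioning with pivot 12, the array becomes [4, 12, 20, 19, 17]. The pivot is placed at index 1. All elements to the left of the pivot are <= 12, and all elements to the right are > 12.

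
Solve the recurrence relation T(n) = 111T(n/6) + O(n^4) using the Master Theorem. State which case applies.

Master Theorem for T(n) = 111T(n/6) + O(n^4):

a = 111, b = 6, c = 4
log_b(a) = log_6(111) = 2.6284

Case 3: c = 4 > log_6(111) = 2.6284
T(n) = O(n^4) = O(n^4)

For T(n) = 111T(n/6) + O(n^4): log_6(111) = 2.6284. This is Case 3 of the Master Theorem (c > log_b(a), work dominated by root), giving O(n^4).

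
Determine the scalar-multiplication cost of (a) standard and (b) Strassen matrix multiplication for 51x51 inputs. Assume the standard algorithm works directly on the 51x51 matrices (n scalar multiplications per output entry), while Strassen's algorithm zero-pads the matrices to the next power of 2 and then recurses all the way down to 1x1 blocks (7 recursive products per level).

Matrix multiplication for 51x51 matrices:

Strassen's algorithm requires power-of-2 dimensions. Pad 51x51 to 64x64 (next power of 2).

Standard algorithm: 51^3 = 132651 multiplications
Strassen's algorithm: 7^(log2(64)) = 7^6 = 117649 multiplications
Savings: 132651 - 117649 = 15002 multiplications

Standard: 132651 multiplications (51^3). Strassen: 117649 multiplications (7^6, after padding to 64x64). Strassen reduces 8 recursive multiplications to 7 at each level.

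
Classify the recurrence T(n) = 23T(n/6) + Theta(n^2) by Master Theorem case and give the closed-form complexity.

Master Theorem for T(n) = 23T(n/6) + O(n^2):

a = 23, b = 6, c = 2
log_b(a) = log_6(23) = 1.7500

Case 3: c = 2 > log_6(23) = 1.7500
T(n) = O(n^2) = O(n^2)

For T(n) = 23T(n/6) + O(n^2): log_6(23) = 1.7500. This is Case 3 of the Master Theorem (c > log_b(a), work dominated by root), giving O(n^2).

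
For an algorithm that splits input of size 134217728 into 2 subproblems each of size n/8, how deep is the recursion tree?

For divide and conquer with division factor 8:

Problem sizes at each level:
Level 0: 134217728
Level 1: 16777216
Level 2: 2097152
Level 3: 262144
Level 4: 32768
Level 5: 4096
Level 6: 512
Level 7: 64
Level 8: 8
Level 9: 1

The root is level 0 and the size-1 base case is level 9 (the tree spans levels 0 through 9, i.e. 10 levels counting the root), so the depth is the number of divisions: log_8(134217728) = 9

The recursion tree depth is log_8(134217728) = 9. At each level, the problem size is divided by 8, so it takes 9 divisions to reduce to a base case of size 1. The algorithm makes 2 recursive calls at each level.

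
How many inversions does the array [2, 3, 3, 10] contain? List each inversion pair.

Finding inversions in [2, 3, 3, 10]:


Total inversions: 0

The array has 0 inversions. It is already sorted.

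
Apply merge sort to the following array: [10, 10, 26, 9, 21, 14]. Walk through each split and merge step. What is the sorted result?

Merge sort trace:

Split: [10, 10, 26, 9, 21, 14] -> [10, 10, 26] and [9, 21, 14]
  Split: [10, 10, 26] -> [10] and [10, 26]
    Split: [10, 26] -> [10] and [26]
    Merge: [10] + [26] -> [10, 26]
  Merge: [10] + [10, 26] -> [10, 10, 26]
  Split: [9, 21, 14] -> [9] and [21, 14]
    Split: [21, 14] -> [21] and [14]
    Merge: [21] + [14] -> [14, 21]
  Merge: [9] + [14, 21] -> [9, 14, 21]
Merge: [10, 10, 26] + [9, 14, 21] -> [9, 10, 10, 14, 21, 26]

Final sorted array: [9, 10, 10, 14, 21, 26]

The merge sort proceeds by recursively splitting the array and merging sorted halves.
After all merges, the sorted array is [9, 10, 10, 14, 21, 26].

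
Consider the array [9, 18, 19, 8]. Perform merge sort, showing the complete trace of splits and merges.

Merge sort trace:

Split: [9, 18, 19, 8] -> [9, 18] and [19, 8]
  Split: [9, 18] -> [9] and [18]
  Merge: [9] + [18] -> [9, 18]
  Split: [19, 8] -> [19] and [8]
  Merge: [19] + [8] -> [8, 19]
Merge: [9, 18] + [8, 19] -> [8, 9, 18, 19]

Final sorted array: [8, 9, 18, 19]

The merge sort proceeds by recursively splitting the array and merging sorted halves.
After all merges, the sorted array is [8, 9, 18, 19].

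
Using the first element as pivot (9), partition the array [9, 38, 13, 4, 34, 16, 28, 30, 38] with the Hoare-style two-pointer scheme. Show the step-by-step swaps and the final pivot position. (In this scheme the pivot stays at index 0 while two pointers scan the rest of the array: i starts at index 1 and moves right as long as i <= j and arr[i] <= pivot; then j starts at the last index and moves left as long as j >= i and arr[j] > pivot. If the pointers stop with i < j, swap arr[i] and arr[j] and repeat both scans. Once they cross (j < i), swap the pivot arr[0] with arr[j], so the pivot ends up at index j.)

Hoare-style two-pointer partition with pivot = 9:

Initial array: [9, 38, 13, 4, 34, 16, 28, 30, 38]

Pointers start at i = 1, j = 8.
i stops at index 1 (arr[1]=38 > 9), j stops at index 3 (arr[3]=4 <= 9): swap arr[1] and arr[3], array becomes [9, 4, 13, 38, 34, 16, 28, 30, 38]
i ends at 2, j ends at 1: the pointers have crossed (j < i), so scanning stops.

Swap pivot arr[0] with arr[1] to place pivot at position 1: [4, 9, 13, 38, 34, 16, 28, 30, 38]
Pivot position: 1

After partitioning with pivot 9, the array becomes [4, 9, 13, 38, 34, 16, 28, 30, 38]. The pivot is placed at index 1. All elements to the left of the pivot are <= 9, and all elements to the right are > 9.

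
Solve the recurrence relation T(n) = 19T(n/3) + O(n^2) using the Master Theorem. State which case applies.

Master Theorem for T(n) = 19T(n/3) + O(n^2):

a = 19, b = 3, c = 2
log_b(a) = log_3(19) = 2.6801

Case 1: c = 2 < log_3(19) = 2.6801
T(n) = O(n^(log_3 19))

For T(n) = 19T(n/3) + O(n^2): log_3(19) = 2.6801. This is Case 1 of the Master Theorem (c < log_b(a), work dominated by leaves), giving O(n^(log_3 19)).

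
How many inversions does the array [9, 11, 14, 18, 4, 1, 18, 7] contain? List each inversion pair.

Finding inversions in [9, 11, 14, 18, 4, 1, 18, 7]:

(0, 4): arr[0]=9 > arr[4]=4
(0, 5): arr[0]=9 > arr[5]=1
(0, 7): arr[0]=9 > arr[7]=7
(1, 4): arr[1]=11 > arr[4]=4
(1, 5): arr[1]=11 > arr[5]=1
(1, 7): arr[1]=11 > arr[7]=7
(2, 4): arr[2]=14 > arr[4]=4
(2, 5): arr[2]=14 > arr[5]=1
(2, 7): arr[2]=14 > arr[7]=7
(3, 4): arr[3]=18 > arr[4]=4
(3, 5): arr[3]=18 > arr[5]=1
(3, 7): arr[3]=18 > arr[7]=7
(4, 5): arr[4]=4 > arr[5]=1
(6, 7): arr[6]=18 > arr[7]=7

Total inversions: 14

The array has 14 inversion(s): (0,4), (0,5), (0,7), (1,4), (1,5), (1,7), (2,4), (2,5), (2,7), (3,4), (3,5), (3,7), (4,5), (6,7). Each pair (i,j) satisfies i < j and arr[i] > arr[j].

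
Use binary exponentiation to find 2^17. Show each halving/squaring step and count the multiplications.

Computing 2^17 by squaring (build up from 2^1; each line after the first costs one multiplication):

2^1 = 2
2^2 = (2^1)^2 = 2^2 = 4
2^4 = (2^2)^2 = 4^2 = 16
2^8 = (2^4)^2 = 16^2 = 256
2^16 = (2^8)^2 = 256^2 = 65536
2^17 = 2 * 2^16 = 2 * 65536 = 131072

Result: 131072
Multiplications needed: 5 (5 lines after 2^1)

2^17 = 131072. Using exponentiation by squaring, this requires 5 multiplications. The key idea: if the exponent is even, square the half-power; if odd, multiply by the base once.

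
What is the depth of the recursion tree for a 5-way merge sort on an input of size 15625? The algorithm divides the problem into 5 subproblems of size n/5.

For divide and conquer with division factor 5:

Problem sizes at each level:
Level 0: 15625
Level 1: 3125
Level 2: 625
Level 3: 125
Level 4: 25
Level 5: 5
Level 6: 1

The root is level 0 and the size-1 base case is level 6 (the tree spans levels 0 through 6, i.e. 7 levels counting the root), so the depth is the number of divisions: log_5(15625) = 6

The recursion tree depth is log_5(15625) = 6. At each level, the problem size is divided by 5, so it takes 6 divisions to reduce to a base case of size 1. The algorithm makes 5 recursive calls at each level.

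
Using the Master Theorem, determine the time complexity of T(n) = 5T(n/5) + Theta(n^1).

Master Theorem for T(n) = 5T(n/5) + O(n^1):

a = 5, b = 5, c = 1
log_b(a) = log_5(5) = 1.0000

Case 2: c = 1 = log_5(5) = 1.0000
T(n) = O(n^1 log n) = O(n log n)

For T(n) = 5T(n/5) + O(n^1): log_5(5) = 1.0000. This is Case 2 of the Master Theorem (c = log_b(a), equal work at all levels), giving O(n log n).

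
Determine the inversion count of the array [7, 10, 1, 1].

Finding inversions in [7, 10, 1, 1]:

(0, 2): arr[0]=7 > arr[2]=1
(0, 3): arr[0]=7 > arr[3]=1
(1, 2): arr[1]=10 > arr[2]=1
(1, 3): arr[1]=10 > arr[3]=1

Total inversions: 4

The array has 4 inversion(s): (0,2), (0,3), (1,2), (1,3). Each pair (i,j) satisfies i < j and arr[i] > arr[j].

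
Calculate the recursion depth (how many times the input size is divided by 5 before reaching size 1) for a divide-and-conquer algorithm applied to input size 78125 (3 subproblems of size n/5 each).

For divide and conquer with division factor 5:

Problem sizes at each level:
Level 0: 78125
Level 1: 15625
Level 2: 3125
Level 3: 625
Level 4: 125
Level 5: 25
Level 6: 5
Level 7: 1

The root is level 0 and the size-1 base case is level 7 (the tree spans levels 0 through 7, i.e. 8 levels counting the root), so the depth is the number of divisions: log_5(78125) = 7

The recursion tree depth is log_5(78125) = 7. At each level, the problem size is divided by 5, so it takes 7 divisions to reduce to a base case of size 1. The algorithm makes 3 recursive calls at each level.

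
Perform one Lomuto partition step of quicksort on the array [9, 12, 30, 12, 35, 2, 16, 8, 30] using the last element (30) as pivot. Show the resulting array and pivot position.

Lomuto partition with pivot = 30:

Initial array: [9, 12, 30, 12, 35, 2, 16, 8, 30]

arr[0]=9 <= 30: swap with position 0, array becomes [9, 12, 30, 12, 35, 2, 16, 8, 30]
arr[1]=12 <= 30: swap with position 1, array becomes [9, 12, 30, 12, 35, 2, 16, 8, 30]
arr[2]=30 <= 30: swap with position 2, array becomes [9, 12, 30, 12, 35, 2, 16, 8, 30]
arr[3]=12 <= 30: swap with position 3, array becomes [9, 12, 30, 12, 35, 2, 16, 8, 30]
arr[4]=35 > 30: no swap
arr[5]=2 <= 30: swap with position 4, array becomes [9, 12, 30, 12, 2, 35, 16, 8, 30]
arr[6]=16 <= 30: swap with position 5, array becomes [9, 12, 30, 12, 2, 16, 35, 8, 30]
arr[7]=8 <= 30: swap with position 6, array becomes [9, 12, 30, 12, 2, 16, 8, 35, 30]

Place pivot at position 7: [9, 12, 30, 12, 2, 16, 8, 30, 35]
Pivot position: 7

After partitioning with pivot 30, the array becomes [9, 12, 30, 12, 2, 16, 8, 30, 35]. The pivot is placed at index 7. All elements to the left of the pivot are <= 30, and all elements to the right are > 30.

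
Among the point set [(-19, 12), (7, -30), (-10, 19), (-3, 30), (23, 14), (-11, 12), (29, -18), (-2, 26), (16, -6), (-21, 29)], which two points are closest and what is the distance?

Computing all pairwise distances among 10 points:

d((-19, 12), (7, -30)) = 49.3964
d((-19, 12), (-10, 19)) = 11.4018
d((-19, 12), (-3, 30)) = 24.0832
d((-19, 12), (23, 14)) = 42.0476
d((-19, 12), (-11, 12)) = 8.0
d((-19, 12), (29, -18)) = 56.6039
d((-19, 12), (-2, 26)) = 22.0227
d((-19, 12), (16, -6)) = 39.3573
d((-19, 12), (-21, 29)) = 17.1172
d((7, -30), (-10, 19)) = 51.8652
d((7, -30), (-3, 30)) = 60.8276
d((7, -30), (23, 14)) = 46.8188
d((7, -30), (-11, 12)) = 45.6946
d((7, -30), (29, -18)) = 25.0599
d((7, -30), (-2, 26)) = 56.7186
d((7, -30), (16, -6)) = 25.632
d((7, -30), (-21, 29)) = 65.307
d((-10, 19), (-3, 30)) = 13.0384
d((-10, 19), (23, 14)) = 33.3766
d((-10, 19), (-11, 12)) = 7.0711
d((-10, 19), (29, -18)) = 53.7587
d((-10, 19), (-2, 26)) = 10.6301
d((-10, 19), (16, -6)) = 36.0694
d((-10, 19), (-21, 29)) = 14.8661
d((-3, 30), (23, 14)) = 30.5287
d((-3, 30), (-11, 12)) = 19.6977
d((-3, 30), (29, -18)) = 57.6888
d((-3, 30), (-2, 26)) = 4.1231 <-- minimum
d((-3, 30), (16, -6)) = 40.7063
d((-3, 30), (-21, 29)) = 18.0278
d((23, 14), (-11, 12)) = 34.0588
d((23, 14), (29, -18)) = 32.5576
d((23, 14), (-2, 26)) = 27.7308
d((23, 14), (16, -6)) = 21.1896
d((23, 14), (-21, 29)) = 46.4866
d((-11, 12), (29, -18)) = 50.0
d((-11, 12), (-2, 26)) = 16.6433
d((-11, 12), (16, -6)) = 32.45
d((-11, 12), (-21, 29)) = 19.7231
d((29, -18), (-2, 26)) = 53.8238
d((29, -18), (16, -6)) = 17.6918
d((29, -18), (-21, 29)) = 68.6222
d((-2, 26), (16, -6)) = 36.7151
d((-2, 26), (-21, 29)) = 19.2354
d((16, -6), (-21, 29)) = 50.9313

Closest pair: (-3, 30) and (-2, 26) with distance 4.1231

The closest pair is (-3, 30) and (-2, 26) with Euclidean distance 4.1231. For 10 points, brute-force pairwise comparison is shown above. For large n, the divide-and-conquer algorithm (sort by x, recurse on halves, check the dividing strip) achieves O(n log n).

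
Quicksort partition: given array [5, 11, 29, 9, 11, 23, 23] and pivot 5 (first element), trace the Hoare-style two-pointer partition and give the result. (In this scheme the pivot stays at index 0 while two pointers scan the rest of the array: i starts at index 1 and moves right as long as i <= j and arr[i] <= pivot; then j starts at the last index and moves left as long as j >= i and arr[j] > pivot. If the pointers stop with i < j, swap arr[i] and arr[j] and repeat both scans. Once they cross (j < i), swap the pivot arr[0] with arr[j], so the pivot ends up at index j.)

Hoare-style two-pointer partition with pivot = 5:

Initial array: [5, 11, 29, 9, 11, 23, 23]

Pointers start at i = 1, j = 6.
i ends at 1, j ends at 0: the pointers have crossed (j < i), so scanning stops.

j = 0, so swapping arr[0] with arr[j] leaves the pivot at position 0: [5, 11, 29, 9, 11, 23, 23]
Pivot position: 0

After partitioning with pivot 5, the array becomes [5, 11, 29, 9, 11, 23, 23]. The pivot is placed at index 0. All elements to the left of the pivot are <= 5, and all elements to the right are > 5.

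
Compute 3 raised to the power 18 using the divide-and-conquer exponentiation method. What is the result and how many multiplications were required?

Computing 3^18 by squaring (build up from 3^1; each line after the first costs one multiplication):

3^1 = 3
3^2 = (3^1)^2 = 3^2 = 9
3^4 = (3^2)^2 = 9^2 = 81
3^8 = (3^4)^2 = 81^2 = 6561
3^9 = 3 * 3^8 = 3 * 6561 = 19683
3^18 = (3^9)^2 = 19683^2 = 387420489

Result: 387420489
Multiplications needed: 5 (5 lines after 3^1)

3^18 = 387420489. Using exponentiation by squaring, this requires 5 multiplications. The key idea: if the exponent is even, square the half-power; if odd, multiply by the base once.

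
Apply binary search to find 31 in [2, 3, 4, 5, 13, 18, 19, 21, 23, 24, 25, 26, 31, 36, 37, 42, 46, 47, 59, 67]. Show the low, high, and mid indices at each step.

Binary search for 31 in [2, 3, 4, 5, 13, 18, 19, 21, 23, 24, 25, 26, 31, 36, 37, 42, 46, 47, 59, 67]:

lo=0, hi=19, mid=9, arr[mid]=24 -> 24 < 31, search right half
lo=10, hi=19, mid=14, arr[mid]=37 -> 37 > 31, search left half
lo=10, hi=13, mid=11, arr[mid]=26 -> 26 < 31, search right half
lo=12, hi=13, mid=12, arr[mid]=31 -> Found target at index 12!

Binary search finds 31 at index 12 after 4 comparisons. The search repeatedly halves the search space by comparing with the middle element.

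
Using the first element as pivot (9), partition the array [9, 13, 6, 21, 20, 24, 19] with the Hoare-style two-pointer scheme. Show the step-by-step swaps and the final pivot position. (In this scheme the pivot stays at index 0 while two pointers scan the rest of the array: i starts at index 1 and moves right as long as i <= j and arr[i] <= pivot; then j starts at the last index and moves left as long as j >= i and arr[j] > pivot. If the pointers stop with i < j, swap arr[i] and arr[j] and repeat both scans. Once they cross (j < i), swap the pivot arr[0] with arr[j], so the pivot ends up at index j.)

Hoare-style two-pointer partition with pivot = 9:

Initial array: [9, 13, 6, 21, 20, 24, 19]

Pointers start at i = 1, j = 6.
i stops at index 1 (arr[1]=13 > 9), j stops at index 2 (arr[2]=6 <= 9): swap arr[1] and arr[2], array becomes [9, 6, 13, 21, 20, 24, 19]
i ends at 2, j ends at 1: the pointers have crossed (j < i), so scanning stops.

Swap pivot arr[0] with arr[1] to place pivot at position 1: [6, 9, 13, 21, 20, 24, 19]
Pivot position: 1

After partitioning with pivot 9, the array becomes [6, 9, 13, 21, 20, 24, 19]. The pivot is placed at index 1. All elements to the left of the pivot are <= 9, and all elements to the right are > 9.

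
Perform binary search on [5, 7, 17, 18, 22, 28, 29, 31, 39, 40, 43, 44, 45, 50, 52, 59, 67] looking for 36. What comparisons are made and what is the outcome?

Binary search for 36 in [5, 7, 17, 18, 22, 28, 29, 31, 39, 40, 43, 44, 45, 50, 52, 59, 67]:

lo=0, hi=16, mid=8, arr[mid]=39 -> 39 > 36, search left half
lo=0, hi=7, mid=3, arr[mid]=18 -> 18 < 36, search right half
lo=4, hi=7, mid=5, arr[mid]=28 -> 28 < 36, search right half
lo=6, hi=7, mid=6, arr[mid]=29 -> 29 < 36, search right half
lo=7, hi=7, mid=7, arr[mid]=31 -> 31 < 36, search right half
lo=8 > hi=7, target 36 not found

Binary search determines that 36 is not in the array after 5 comparisons. The search space was exhausted without finding the target.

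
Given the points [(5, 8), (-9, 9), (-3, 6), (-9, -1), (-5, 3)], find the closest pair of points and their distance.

Computing all pairwise distances among 5 points:

d((5, 8), (-9, 9)) = 14.0357
d((5, 8), (-3, 6)) = 8.2462
d((5, 8), (-9, -1)) = 16.6433
d((5, 8), (-5, 3)) = 11.1803
d((-9, 9), (-3, 6)) = 6.7082
d((-9, 9), (-9, -1)) = 10.0
d((-9, 9), (-5, 3)) = 7.2111
d((-3, 6), (-9, -1)) = 9.2195
d((-3, 6), (-5, 3)) = 3.6056 <-- minimum
d((-9, -1), (-5, 3)) = 5.6569

Closest pair: (-3, 6) and (-5, 3) with distance 3.6056

The closest pair is (-3, 6) and (-5, 3) with Euclidean distance 3.6056. For 5 points, brute-force pairwise comparison is shown above. For large n, the divide-and-conquer algorithm (sort by x, recurse on halves, check the dividing strip) achieves O(n log n).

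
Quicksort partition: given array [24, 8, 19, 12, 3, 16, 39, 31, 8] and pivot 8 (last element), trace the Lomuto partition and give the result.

Lomuto partition with pivot = 8:

Initial array: [24, 8, 19, 12, 3, 16, 39, 31, 8]

arr[0]=24 > 8: no swap
arr[1]=8 <= 8: swap with position 0, array becomes [8, 24, 19, 12, 3, 16, 39, 31, 8]
arr[2]=19 > 8: no swap
arr[3]=12 > 8: no swap
arr[4]=3 <= 8: swap with position 1, array becomes [8, 3, 19, 12, 24, 16, 39, 31, 8]
arr[5]=16 > 8: no swap
arr[6]=39 > 8: no swap
arr[7]=31 > 8: no swap

Place pivot at position 2: [8, 3, 8, 12, 24, 16, 39, 31, 19]
Pivot position: 2

After partitioning with pivot 8, the array becomes [8, 3, 8, 12, 24, 16, 39, 31, 19]. The pivot is placed at index 2. All elements to the left of the pivot are <= 8, and all elements to the right are > 8.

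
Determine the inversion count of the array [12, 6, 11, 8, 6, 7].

Finding inversions in [12, 6, 11, 8, 6, 7]:

(0, 1): arr[0]=12 > arr[1]=6
(0, 2): arr[0]=12 > arr[2]=11
(0, 3): arr[0]=12 > arr[3]=8
(0, 4): arr[0]=12 > arr[4]=6
(0, 5): arr[0]=12 > arr[5]=7
(2, 3): arr[2]=11 > arr[3]=8
(2, 4): arr[2]=11 > arr[4]=6
(2, 5): arr[2]=11 > arr[5]=7
(3, 4): arr[3]=8 > arr[4]=6
(3, 5): arr[3]=8 > arr[5]=7

Total inversions: 10

The array has 10 inversion(s): (0,1), (0,2), (0,3), (0,4), (0,5), (2,3), (2,4), (2,5), (3,4), (3,5). Each pair (i,j) satisfies i < j and arr[i] > arr[j].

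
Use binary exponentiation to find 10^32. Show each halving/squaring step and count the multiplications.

Computing 10^32 by squaring (build up from 10^1; each line after the first costs one multiplication):

10^1 = 10
10^2 = (10^1)^2 = 10^2 = 100
10^4 = (10^2)^2 = 100^2 = 10000
10^8 = (10^4)^2 = 10000^2 = 100000000
10^16 = (10^8)^2 = 100000000^2 = 10000000000000000
10^32 = (10^16)^2 = 10000000000000000^2 = 100000000000000000000000000000000

Result: 100000000000000000000000000000000
Multiplications needed: 5 (5 lines after 10^1)

10^32 = 100000000000000000000000000000000. Using exponentiation by squaring, this requires 5 multiplications. The key idea: if the exponent is even, square the half-power; if odd, multiply by the base once.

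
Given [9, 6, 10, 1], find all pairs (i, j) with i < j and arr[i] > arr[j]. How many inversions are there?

Finding inversions in [9, 6, 10, 1]:

(0, 1): arr[0]=9 > arr[1]=6
(0, 3): arr[0]=9 > arr[3]=1
(1, 3): arr[1]=6 > arr[3]=1
(2, 3): arr[2]=10 > arr[3]=1

Total inversions: 4

The array has 4 inversion(s): (0,1), (0,3), (1,3), (2,3). Each pair (i,j) satisfies i < j and arr[i] > arr[j].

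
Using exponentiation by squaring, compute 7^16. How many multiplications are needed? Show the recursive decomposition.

Computing 7^16 by squaring (build up from 7^1; each line after the first costs one multiplication):

7^1 = 7
7^2 = (7^1)^2 = 7^2 = 49
7^4 = (7^2)^2 = 49^2 = 2401
7^8 = (7^4)^2 = 2401^2 = 5764801
7^16 = (7^8)^2 = 5764801^2 = 33232930569601

Result: 33232930569601
Multiplications needed: 4 (4 lines after 7^1)

7^16 = 33232930569601. Using exponentiation by squaring, this requires 4 multiplications. The key idea: if the exponent is even, square the half-power; if odd, multiply by the base once.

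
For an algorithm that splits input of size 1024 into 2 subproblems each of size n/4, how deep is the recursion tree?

For divide and conquer with division factor 4:

Problem sizes at each level:
Level 0: 1024
Level 1: 256
Level 2: 64
Level 3: 16
Level 4: 4
Level 5: 1

The root is level 0 and the size-1 base case is level 5 (the tree spans levels 0 through 5, i.e. 6 levels counting the root), so the depth is the number of divisions: log_4(1024) = 5

The recursion tree depth is log_4(1024) = 5. At each level, the problem size is divided by 4, so it takes 5 divisions to reduce to a base case of size 1. The algorithm makes 2 recursive calls at each level.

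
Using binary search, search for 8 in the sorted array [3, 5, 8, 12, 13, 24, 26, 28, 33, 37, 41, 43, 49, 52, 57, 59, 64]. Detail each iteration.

Binary search for 8 in [3, 5, 8, 12, 13, 24, 26, 28, 33, 37, 41, 43, 49, 52, 57, 59, 64]:

lo=0, hi=16, mid=8, arr[mid]=33 -> 33 > 8, search left half
lo=0, hi=7, mid=3, arr[mid]=12 -> 12 > 8, search left half
lo=0, hi=2, mid=1, arr[mid]=5 -> 5 < 8, search right half
lo=2, hi=2, mid=2, arr[mid]=8 -> Found target at index 2!

Binary search finds 8 at index 2 after 4 comparisons. The search repeatedly halves the search space by comparing with the middle element.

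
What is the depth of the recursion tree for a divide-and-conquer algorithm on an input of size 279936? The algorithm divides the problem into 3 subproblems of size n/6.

For divide and conquer with division factor 6:

Problem sizes at each level:
Level 0: 279936
Level 1: 46656
Level 2: 7776
Level 3: 1296
Level 4: 216
Level 5: 36
Level 6: 6
Level 7: 1

The root is level 0 and the size-1 base case is level 7 (the tree spans levels 0 through 7, i.e. 8 levels counting the root), so the depth is the number of divisions: log_6(279936) = 7

The recursion tree depth is log_6(279936) = 7. At each level, the problem size is divided by 6, so it takes 7 divisions to reduce to a base case of size 1. The algorithm makes 3 recursive calls at each level.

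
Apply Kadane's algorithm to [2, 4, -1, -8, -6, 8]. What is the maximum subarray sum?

Using Kadane's algorithm on [2, 4, -1, -8, -6, 8]:

Scanning through the array:
Position 1 (value 4): max_ending_here = 6, max_so_far = 6
Position 2 (value -1): max_ending_here = 5, max_so_far = 6
Position 3 (value -8): max_ending_here = -3, max_so_far = 6
Position 4 (value -6): max_ending_here = -6, max_so_far = 6
Position 5 (value 8): max_ending_here = 8, max_so_far = 8

Maximum subarray: [8]
Maximum sum: 8

The maximum subarray is [8] with sum 8. This subarray runs from index 5 to index 5.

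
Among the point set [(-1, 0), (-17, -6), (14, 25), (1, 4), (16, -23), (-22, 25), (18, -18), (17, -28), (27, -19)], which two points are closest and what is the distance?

Computing all pairwise distances among 9 points:

d((-1, 0), (-17, -6)) = 17.088
d((-1, 0), (14, 25)) = 29.1548
d((-1, 0), (1, 4)) = 4.4721 <-- minimum
d((-1, 0), (16, -23)) = 28.6007
d((-1, 0), (-22, 25)) = 32.6497
d((-1, 0), (18, -18)) = 26.1725
d((-1, 0), (17, -28)) = 33.2866
d((-1, 0), (27, -19)) = 33.8378
d((-17, -6), (14, 25)) = 43.8406
d((-17, -6), (1, 4)) = 20.5913
d((-17, -6), (16, -23)) = 37.1214
d((-17, -6), (-22, 25)) = 31.4006
d((-17, -6), (18, -18)) = 37.0
d((-17, -6), (17, -28)) = 40.4969
d((-17, -6), (27, -19)) = 45.8803
d((14, 25), (1, 4)) = 24.6982
d((14, 25), (16, -23)) = 48.0416
d((14, 25), (-22, 25)) = 36.0
d((14, 25), (18, -18)) = 43.1856
d((14, 25), (17, -28)) = 53.0848
d((14, 25), (27, -19)) = 45.8803
d((1, 4), (16, -23)) = 30.8869
d((1, 4), (-22, 25)) = 31.1448
d((1, 4), (18, -18)) = 27.8029
d((1, 4), (17, -28)) = 35.7771
d((1, 4), (27, -19)) = 34.7131
d((16, -23), (-22, 25)) = 61.2209
d((16, -23), (18, -18)) = 5.3852
d((16, -23), (17, -28)) = 5.099
d((16, -23), (27, -19)) = 11.7047
d((-22, 25), (18, -18)) = 58.7282
d((-22, 25), (17, -28)) = 65.8027
d((-22, 25), (27, -19)) = 65.8559
d((18, -18), (17, -28)) = 10.0499
d((18, -18), (27, -19)) = 9.0554
d((17, -28), (27, -19)) = 13.4536

Closest pair: (-1, 0) and (1, 4) with distance 4.4721

The closest pair is (-1, 0) and (1, 4) with Euclidean distance 4.4721. For 9 points, brute-force pairwise comparison is shown above. For large n, the divide-and-conquer algorithm (sort by x, recurse on halves, check the dividing strip) achieves O(n log n).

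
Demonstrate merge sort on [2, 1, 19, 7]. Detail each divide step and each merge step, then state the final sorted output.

Merge sort trace:

Split: [2, 1, 19, 7] -> [2, 1] and [19, 7]
  Split: [2, 1] -> [2] and [1]
  Merge: [2] + [1] -> [1, 2]
  Split: [19, 7] -> [19] and [7]
  Merge: [19] + [7] -> [7, 19]
Merge: [1, 2] + [7, 19] -> [1, 2, 7, 19]

Final sorted array: [1, 2, 7, 19]

The merge sort proceeds by recursively splitting the array and merging sorted halves.
After all merges, the sorted array is [1, 2, 7, 19].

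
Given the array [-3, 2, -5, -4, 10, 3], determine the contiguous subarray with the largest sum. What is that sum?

Using Kadane's algorithm on [-3, 2, -5, -4, 10, 3]:

Scanning through the array:
Position 1 (value 2): max_ending_here = 2, max_so_far = 2
Position 2 (value -5): max_ending_here = -3, max_so_far = 2
Position 3 (value -4): max_ending_here = -4, max_so_far = 2
Position 4 (value 10): max_ending_here = 10, max_so_far = 10
Position 5 (value 3): max_ending_here = 13, max_so_far = 13

Maximum subarray: [10, 3]
Maximum sum: 13

The maximum subarray is [10, 3] with sum 13. This subarray runs from index 4 to index 5.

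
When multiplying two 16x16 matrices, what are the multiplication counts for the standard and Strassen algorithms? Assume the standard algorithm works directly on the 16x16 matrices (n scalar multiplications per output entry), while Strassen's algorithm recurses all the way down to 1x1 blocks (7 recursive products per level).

Matrix multiplication for 16x16 matrices:

Standard algorithm: 16^3 = 4096 multiplications
Strassen's algorithm: 7^(log2(16)) = 7^4 = 2401 multiplications
Savings: 4096 - 2401 = 1695 multiplications

Standard: 4096 multiplications (16^3). Strassen: 2401 multiplications (7^4). Strassen reduces 8 recursive multiplications to 7 at each level.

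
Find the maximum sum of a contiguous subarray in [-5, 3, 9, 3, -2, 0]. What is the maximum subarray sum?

Using Kadane's algorithm on [-5, 3, 9, 3, -2, 0]:

Scanning through the array:
Position 1 (value 3): max_ending_here = 3, max_so_far = 3
Position 2 (value 9): max_ending_here = 12, max_so_far = 12
Position 3 (value 3): max_ending_here = 15, max_so_far = 15
Position 4 (value -2): max_ending_here = 13, max_so_far = 15
Position 5 (value 0): max_ending_here = 13, max_so_far = 15

Maximum subarray: [3, 9, 3]
Maximum sum: 15

The maximum subarray is [3, 9, 3] with sum 15. This subarray runs from index 1 to index 3.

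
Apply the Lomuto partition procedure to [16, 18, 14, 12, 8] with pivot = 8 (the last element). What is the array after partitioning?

Lomuto partition with pivot = 8:

Initial array: [16, 18, 14, 12, 8]

arr[0]=16 > 8: no swap
arr[1]=18 > 8: no swap
arr[2]=14 > 8: no swap
arr[3]=12 > 8: no swap

Place pivot at position 0: [8, 18, 14, 12, 16]
Pivot position: 0

After partitioning with pivot 8, the array becomes [8, 18, 14, 12, 16]. The pivot is placed at index 0. All elements to the left of the pivot are <= 8, and all elements to the right are > 8.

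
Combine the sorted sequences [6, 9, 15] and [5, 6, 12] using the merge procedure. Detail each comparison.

Merging process:

Compare 6 vs 5: take 5 from right. Merged: [5]
Compare 6 vs 6: take 6 from left. Merged: [5, 6]
Compare 9 vs 6: take 6 from right. Merged: [5, 6, 6]
Compare 9 vs 12: take 9 from left. Merged: [5, 6, 6, 9]
Compare 15 vs 12: take 12 from right. Merged: [5, 6, 6, 9, 12]
Append remaining from left: [15]. Merged: [5, 6, 6, 9, 12, 15]

Final merged array: [5, 6, 6, 9, 12, 15]
Total comparisons: 5

The merged array is [5, 6, 6, 9, 12, 15], requiring 5 comparisons. The merge step runs in O(n) time where n is the total number of elements.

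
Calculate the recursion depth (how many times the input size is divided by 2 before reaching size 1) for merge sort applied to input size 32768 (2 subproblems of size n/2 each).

For divide and conquer with division factor 2:

Problem sizes at each level:
Level 0: 32768
Level 1: 16384
Level 2: 8192
Level 3: 4096
Level 4: 2048
Level 5: 1024
Level 6: 512
Level 7: 256
Level 8: 128
Level 9: 64
Level 10: 32
Level 11: 16
Level 12: 8
Level 13: 4
Level 14: 2
Level 15: 1

The root is level 0 and the size-1 base case is level 15 (the tree spans levels 0 through 15, i.e. 16 levels counting the root), so the depth is the number of divisions: log_2(32768) = 15

The recursion tree depth is log_2(32768) = 15. At each level, the problem size is divided by 2, so it takes 15 divisions to reduce to a base case of size 1. The algorithm makes 2 recursive calls at each level.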